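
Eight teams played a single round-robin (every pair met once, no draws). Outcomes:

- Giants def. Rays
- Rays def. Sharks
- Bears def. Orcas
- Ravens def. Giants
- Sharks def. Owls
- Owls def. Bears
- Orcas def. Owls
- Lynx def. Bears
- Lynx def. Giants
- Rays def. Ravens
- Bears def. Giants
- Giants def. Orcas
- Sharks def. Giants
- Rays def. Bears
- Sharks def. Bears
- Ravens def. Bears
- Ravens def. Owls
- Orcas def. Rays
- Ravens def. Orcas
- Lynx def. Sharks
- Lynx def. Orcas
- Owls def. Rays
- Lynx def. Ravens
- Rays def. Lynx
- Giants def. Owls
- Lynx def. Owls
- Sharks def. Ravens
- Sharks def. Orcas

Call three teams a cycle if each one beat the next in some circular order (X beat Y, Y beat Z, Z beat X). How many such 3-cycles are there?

Win totals: Ravens 4, Owls 2, Bears 2, Orcas 2, Rays 4, Sharks 5, Giants 3, Lynx 6.
A team with w wins dominates both others in C(w,2) triples; summing gives 6 + 1 + 1 + 1 + 6 + 10 + 3 + 15 = 43 transitive triples.
Total triples C(8,3) = 56, so cyclic triples = 56 − 43 = 13.

13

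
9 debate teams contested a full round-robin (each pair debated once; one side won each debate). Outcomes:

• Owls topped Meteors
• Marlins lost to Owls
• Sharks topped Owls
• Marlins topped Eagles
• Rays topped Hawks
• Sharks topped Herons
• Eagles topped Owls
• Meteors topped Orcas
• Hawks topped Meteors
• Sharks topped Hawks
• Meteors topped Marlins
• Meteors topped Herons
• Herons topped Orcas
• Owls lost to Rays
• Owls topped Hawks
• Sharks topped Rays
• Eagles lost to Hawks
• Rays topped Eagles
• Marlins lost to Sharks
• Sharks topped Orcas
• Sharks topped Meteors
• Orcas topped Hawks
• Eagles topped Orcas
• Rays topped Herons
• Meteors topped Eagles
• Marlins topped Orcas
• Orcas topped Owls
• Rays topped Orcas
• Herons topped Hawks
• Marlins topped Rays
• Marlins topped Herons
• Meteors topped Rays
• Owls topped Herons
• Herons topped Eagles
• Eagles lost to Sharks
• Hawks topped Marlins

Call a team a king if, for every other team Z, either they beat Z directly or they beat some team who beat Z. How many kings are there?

1

Orcas cannot reach Sharks, Rays in two steps.
Sharks reaches everyone (king).
Meteors cannot reach Sharks in two steps.
Herons cannot reach Sharks, Rays in two steps.
Marlins cannot reach Sharks, Meteors in two steps.
Rays cannot reach Sharks in two steps.
Owls cannot reach Sharks in two steps.
Eagles cannot reach Sharks, Rays in two steps.
Hawks cannot reach Sharks in two steps.
Kings: Sharks — 1.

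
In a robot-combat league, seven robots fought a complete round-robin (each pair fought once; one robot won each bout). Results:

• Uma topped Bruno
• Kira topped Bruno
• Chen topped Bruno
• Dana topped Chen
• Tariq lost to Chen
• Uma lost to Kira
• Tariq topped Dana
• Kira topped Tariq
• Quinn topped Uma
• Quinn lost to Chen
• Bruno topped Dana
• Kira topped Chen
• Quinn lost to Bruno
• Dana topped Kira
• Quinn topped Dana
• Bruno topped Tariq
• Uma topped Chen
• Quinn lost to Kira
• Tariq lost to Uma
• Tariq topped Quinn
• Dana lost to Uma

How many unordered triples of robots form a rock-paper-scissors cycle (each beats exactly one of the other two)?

10

Win totals: Quinn 2, Kira 5, Bruno 3, Dana 2, Chen 3, Uma 4, Tariq 2.
A robot with w wins dominates both others in C(w,2) triples; summing gives 1 + 10 + 3 + 1 + 3 + 6 + 1 = 25 transitive triples.
Total triples C(7,3) = 35, so cyclic triples = 35 − 25 = 10.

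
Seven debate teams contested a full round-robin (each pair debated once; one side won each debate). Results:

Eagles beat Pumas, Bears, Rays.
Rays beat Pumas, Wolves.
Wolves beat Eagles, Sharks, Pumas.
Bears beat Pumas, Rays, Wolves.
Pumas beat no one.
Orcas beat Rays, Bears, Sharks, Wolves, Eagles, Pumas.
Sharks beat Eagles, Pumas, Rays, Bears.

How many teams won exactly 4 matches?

Win totals: Wolves 3, Rays 2, Eagles 3, Sharks 4, Bears 3, Pumas 0, Orcas 6.
Exactly 4: Sharks — 1 team.

1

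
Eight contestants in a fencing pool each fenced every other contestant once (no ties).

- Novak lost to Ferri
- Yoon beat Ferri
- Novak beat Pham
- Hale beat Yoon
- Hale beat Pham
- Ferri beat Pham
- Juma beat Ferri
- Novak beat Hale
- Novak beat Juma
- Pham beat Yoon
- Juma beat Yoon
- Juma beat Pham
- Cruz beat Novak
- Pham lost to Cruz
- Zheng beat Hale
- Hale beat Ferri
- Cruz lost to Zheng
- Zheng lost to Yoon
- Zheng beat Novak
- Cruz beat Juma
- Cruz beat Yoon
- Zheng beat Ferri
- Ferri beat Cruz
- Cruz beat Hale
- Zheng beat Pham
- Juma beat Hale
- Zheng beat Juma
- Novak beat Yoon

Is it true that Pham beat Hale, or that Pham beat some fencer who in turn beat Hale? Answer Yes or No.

Pham did not beat Hale directly.
Pham beat Yoon, but each of them lost to Hale. No two-step path.

No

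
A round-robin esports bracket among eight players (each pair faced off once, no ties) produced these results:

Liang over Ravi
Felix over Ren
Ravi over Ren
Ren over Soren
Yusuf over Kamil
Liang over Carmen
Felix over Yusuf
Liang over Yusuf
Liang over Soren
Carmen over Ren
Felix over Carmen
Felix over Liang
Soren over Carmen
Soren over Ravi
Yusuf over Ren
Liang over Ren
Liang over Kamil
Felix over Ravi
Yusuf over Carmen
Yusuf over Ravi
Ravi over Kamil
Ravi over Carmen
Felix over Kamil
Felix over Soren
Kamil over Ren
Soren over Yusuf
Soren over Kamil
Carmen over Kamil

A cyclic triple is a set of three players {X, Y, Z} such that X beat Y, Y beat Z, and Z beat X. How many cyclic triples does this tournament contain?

Win totals: Felix 7, Yusuf 4, Carmen 2, Kamil 1, Liang 6, Ren 1, Soren 4, Ravi 3.
A player with w wins dominates both others in C(w,2) triples; summing gives 21 + 6 + 1 + 0 + 15 + 0 + 6 + 3 = 52 transitive triples.
Total triples C(8,3) = 56, so cyclic triples = 56 − 52 = 4.

4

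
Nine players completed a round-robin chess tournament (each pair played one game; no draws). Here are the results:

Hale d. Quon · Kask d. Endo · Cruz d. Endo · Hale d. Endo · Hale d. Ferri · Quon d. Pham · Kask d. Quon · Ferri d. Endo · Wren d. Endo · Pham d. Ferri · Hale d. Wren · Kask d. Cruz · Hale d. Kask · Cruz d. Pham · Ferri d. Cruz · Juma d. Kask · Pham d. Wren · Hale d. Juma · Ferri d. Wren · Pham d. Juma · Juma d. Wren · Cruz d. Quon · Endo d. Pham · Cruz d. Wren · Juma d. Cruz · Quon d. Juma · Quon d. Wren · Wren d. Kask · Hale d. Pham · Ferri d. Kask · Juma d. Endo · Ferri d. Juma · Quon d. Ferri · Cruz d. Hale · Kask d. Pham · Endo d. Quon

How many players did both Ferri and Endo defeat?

0

Ferri beat: Endo, Cruz, Wren, Juma, Kask.
Endo beat: Pham, Quon.
No one was beaten by both.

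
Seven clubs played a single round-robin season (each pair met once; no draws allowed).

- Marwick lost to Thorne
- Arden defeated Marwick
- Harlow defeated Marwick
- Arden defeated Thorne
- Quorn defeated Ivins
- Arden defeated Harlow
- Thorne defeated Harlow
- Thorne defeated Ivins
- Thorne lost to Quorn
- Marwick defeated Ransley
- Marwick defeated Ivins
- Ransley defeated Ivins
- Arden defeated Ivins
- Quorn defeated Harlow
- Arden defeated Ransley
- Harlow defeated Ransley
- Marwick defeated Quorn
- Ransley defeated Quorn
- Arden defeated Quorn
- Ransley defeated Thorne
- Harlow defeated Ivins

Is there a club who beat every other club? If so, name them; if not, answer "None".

Arden has 6 wins out of 6 opponents — a perfect record.

Arden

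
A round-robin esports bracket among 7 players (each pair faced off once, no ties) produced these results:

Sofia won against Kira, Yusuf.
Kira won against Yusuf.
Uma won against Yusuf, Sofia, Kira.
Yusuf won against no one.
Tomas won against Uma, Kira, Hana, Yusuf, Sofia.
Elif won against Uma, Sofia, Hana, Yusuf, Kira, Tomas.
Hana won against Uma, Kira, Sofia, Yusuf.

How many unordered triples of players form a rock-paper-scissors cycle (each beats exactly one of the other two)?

0

Win totals: Sofia 2, Tomas 5, Elif 6, Kira 1, Yusuf 0, Hana 4, Uma 3.
A player with w wins dominates both others in C(w,2) triples; summing gives 1 + 10 + 15 + 0 + 0 + 6 + 3 = 35 transitive triples.
Total triples C(7,3) = 35, so cyclic triples = 35 − 35 = 0.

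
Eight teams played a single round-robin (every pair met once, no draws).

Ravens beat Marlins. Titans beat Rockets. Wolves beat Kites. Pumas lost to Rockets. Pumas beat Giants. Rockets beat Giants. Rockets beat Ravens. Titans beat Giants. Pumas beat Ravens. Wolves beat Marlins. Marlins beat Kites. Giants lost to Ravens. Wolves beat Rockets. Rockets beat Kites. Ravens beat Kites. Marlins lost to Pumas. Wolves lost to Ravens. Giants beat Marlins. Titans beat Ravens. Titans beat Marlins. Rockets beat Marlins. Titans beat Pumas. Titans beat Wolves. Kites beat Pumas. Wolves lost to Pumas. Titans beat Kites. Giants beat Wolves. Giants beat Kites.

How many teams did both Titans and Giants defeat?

Titans beat: Rockets, Ravens, Pumas, Kites, Wolves, Marlins, Giants.
Giants beat: Kites, Wolves, Marlins.
Both beat: Kites, Wolves, Marlins — 3.

3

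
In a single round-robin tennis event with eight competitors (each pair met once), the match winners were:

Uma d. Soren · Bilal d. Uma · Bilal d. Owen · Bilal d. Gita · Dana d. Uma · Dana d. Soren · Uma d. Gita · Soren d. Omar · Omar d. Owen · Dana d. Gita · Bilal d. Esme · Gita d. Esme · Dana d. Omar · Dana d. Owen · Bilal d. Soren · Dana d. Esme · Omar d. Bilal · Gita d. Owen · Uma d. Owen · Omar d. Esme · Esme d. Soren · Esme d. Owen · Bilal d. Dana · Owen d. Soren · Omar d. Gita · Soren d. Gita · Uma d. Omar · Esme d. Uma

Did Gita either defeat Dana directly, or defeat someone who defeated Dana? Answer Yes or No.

No

Gita did not beat Dana directly.
Gita beat Owen, Esme, but each of them lost to Dana. No two-step path.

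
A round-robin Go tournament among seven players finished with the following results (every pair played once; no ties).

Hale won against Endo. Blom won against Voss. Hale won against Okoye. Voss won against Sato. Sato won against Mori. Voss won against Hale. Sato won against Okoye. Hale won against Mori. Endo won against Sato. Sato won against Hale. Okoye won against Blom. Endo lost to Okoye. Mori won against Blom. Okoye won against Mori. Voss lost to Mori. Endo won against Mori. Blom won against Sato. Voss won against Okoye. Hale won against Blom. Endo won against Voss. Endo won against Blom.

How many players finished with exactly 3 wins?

Win totals: Mori 2, Sato 3, Blom 2, Voss 3, Endo 4, Hale 4, Okoye 3.
Exactly 3: Sato, Voss, Okoye — 3 players.

3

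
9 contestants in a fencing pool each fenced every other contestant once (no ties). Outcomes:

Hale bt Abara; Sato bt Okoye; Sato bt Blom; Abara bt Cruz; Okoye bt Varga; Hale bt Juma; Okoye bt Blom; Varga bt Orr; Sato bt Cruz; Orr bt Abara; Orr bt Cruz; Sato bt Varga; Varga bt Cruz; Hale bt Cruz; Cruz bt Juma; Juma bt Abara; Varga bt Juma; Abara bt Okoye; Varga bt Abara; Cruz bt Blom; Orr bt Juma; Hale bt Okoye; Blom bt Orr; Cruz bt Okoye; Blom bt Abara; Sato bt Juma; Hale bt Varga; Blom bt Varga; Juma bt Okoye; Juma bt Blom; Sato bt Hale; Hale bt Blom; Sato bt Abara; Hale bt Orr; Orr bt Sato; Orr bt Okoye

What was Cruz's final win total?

3

Cruz's results: beat Juma, Okoye, Blom; lost to Abara, Orr, Hale, Varga, Sato.
That is 3 wins.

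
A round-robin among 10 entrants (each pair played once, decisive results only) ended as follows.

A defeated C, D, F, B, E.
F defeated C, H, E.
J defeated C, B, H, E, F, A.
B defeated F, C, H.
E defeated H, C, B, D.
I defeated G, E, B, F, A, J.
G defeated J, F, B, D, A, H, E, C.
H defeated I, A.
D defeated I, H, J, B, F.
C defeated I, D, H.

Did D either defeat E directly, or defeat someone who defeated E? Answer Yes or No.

Yes

D did not beat E directly.
D beat B, F, H, I, J. Of those, F beat E.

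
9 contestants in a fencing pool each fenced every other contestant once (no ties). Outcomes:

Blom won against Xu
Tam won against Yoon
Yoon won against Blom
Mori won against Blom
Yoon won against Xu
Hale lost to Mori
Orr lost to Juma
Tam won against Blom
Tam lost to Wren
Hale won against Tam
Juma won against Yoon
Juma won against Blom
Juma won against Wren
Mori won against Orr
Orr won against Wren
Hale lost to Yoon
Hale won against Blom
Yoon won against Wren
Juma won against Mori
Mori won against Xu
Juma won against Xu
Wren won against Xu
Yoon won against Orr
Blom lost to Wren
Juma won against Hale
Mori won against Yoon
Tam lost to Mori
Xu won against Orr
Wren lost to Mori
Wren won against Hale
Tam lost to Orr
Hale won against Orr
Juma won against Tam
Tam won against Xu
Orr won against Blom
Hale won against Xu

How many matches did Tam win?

Tam's results: beat Xu, Yoon, Blom; lost to Mori, Juma, Orr, Hale, Wren.
That is 3 wins.

3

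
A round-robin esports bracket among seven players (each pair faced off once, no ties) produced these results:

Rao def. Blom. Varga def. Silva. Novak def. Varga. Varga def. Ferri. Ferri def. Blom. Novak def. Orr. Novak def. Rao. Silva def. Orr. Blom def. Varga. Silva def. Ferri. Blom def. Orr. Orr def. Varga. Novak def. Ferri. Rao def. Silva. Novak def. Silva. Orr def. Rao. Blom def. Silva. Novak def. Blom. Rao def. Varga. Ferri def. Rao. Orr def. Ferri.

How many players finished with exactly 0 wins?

0

Win totals: Rao 3, Orr 3, Blom 3, Varga 2, Silva 2, Ferri 2, Novak 6.
No player has exactly 0 wins.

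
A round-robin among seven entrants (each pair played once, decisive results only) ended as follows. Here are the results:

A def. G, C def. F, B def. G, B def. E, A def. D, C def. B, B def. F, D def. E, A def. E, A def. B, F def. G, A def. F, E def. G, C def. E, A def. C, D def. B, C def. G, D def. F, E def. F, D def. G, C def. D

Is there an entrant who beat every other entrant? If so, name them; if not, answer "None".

A

A has 6 wins out of 6 opponents — a perfect record.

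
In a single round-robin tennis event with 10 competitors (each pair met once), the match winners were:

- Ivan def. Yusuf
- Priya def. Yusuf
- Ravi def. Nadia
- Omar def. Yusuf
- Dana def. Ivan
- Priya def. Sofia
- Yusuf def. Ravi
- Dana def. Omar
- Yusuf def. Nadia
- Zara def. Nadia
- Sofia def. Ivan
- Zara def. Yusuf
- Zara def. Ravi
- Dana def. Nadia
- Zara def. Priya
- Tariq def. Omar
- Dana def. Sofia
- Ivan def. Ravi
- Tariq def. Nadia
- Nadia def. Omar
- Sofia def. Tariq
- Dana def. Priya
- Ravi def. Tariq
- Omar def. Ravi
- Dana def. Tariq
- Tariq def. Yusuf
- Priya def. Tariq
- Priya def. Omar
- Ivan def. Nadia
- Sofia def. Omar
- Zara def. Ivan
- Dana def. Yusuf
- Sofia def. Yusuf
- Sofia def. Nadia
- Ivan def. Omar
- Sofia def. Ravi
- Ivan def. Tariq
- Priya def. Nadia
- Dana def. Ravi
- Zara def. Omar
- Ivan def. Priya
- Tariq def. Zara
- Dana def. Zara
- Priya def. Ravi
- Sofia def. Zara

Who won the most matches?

Win totals: Priya 6, Zara 6, Dana 9, Yusuf 2, Nadia 1, Tariq 4, Ravi 2, Sofia 7, Omar 2, Ivan 6.
Dana leads with 9 wins (next highest: 7).

Dana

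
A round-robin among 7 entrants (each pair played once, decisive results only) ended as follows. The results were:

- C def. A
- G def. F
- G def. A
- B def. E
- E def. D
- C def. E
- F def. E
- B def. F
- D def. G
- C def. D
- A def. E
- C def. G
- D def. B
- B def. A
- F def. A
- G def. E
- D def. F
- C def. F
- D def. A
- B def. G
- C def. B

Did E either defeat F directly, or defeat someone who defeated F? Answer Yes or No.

Yes

E did not beat F directly.
E beat D. Of those, D beat F.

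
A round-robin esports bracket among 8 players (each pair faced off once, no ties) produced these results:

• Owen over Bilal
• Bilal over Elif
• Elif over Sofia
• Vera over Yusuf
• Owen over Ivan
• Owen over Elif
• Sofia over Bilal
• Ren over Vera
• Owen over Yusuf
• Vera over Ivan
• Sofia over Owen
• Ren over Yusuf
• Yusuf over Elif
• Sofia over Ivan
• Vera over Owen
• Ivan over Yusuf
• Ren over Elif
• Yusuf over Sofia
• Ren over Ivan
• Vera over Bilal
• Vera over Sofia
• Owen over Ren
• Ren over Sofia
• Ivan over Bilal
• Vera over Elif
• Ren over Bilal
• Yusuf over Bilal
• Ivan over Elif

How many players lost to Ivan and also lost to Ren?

Ivan beat: Elif, Yusuf, Bilal.
Ren beat: Sofia, Vera, Elif, Ivan, Yusuf, Bilal.
Both beat: Elif, Yusuf, Bilal — 3.

3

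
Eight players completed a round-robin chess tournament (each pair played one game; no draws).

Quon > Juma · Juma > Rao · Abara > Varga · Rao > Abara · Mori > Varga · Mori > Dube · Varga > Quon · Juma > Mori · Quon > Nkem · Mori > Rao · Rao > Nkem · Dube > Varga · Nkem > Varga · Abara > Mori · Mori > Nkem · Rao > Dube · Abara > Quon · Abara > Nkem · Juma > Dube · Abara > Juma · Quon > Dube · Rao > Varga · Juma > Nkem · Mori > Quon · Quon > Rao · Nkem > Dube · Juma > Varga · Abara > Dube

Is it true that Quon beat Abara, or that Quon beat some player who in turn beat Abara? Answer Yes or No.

Quon did not beat Abara directly.
Quon beat Dube, Nkem, Rao, Juma. Of those, Rao beat Abara.

Yes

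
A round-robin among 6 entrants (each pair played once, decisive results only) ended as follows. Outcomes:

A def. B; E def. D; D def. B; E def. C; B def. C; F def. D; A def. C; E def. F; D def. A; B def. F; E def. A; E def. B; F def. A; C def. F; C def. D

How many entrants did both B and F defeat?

0

B beat: C, F.
F beat: A, D.
No one was beaten by both.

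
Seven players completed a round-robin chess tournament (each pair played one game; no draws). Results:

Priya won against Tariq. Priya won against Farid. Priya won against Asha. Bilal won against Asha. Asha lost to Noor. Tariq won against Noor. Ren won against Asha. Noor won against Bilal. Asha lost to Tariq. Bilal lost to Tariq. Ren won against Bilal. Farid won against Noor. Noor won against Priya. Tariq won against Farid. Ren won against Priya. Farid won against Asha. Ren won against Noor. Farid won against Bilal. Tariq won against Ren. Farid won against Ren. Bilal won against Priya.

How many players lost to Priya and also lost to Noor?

Priya beat: Farid, Tariq, Asha.
Noor beat: Bilal, Priya, Asha.
Both beat: Asha — 1.

1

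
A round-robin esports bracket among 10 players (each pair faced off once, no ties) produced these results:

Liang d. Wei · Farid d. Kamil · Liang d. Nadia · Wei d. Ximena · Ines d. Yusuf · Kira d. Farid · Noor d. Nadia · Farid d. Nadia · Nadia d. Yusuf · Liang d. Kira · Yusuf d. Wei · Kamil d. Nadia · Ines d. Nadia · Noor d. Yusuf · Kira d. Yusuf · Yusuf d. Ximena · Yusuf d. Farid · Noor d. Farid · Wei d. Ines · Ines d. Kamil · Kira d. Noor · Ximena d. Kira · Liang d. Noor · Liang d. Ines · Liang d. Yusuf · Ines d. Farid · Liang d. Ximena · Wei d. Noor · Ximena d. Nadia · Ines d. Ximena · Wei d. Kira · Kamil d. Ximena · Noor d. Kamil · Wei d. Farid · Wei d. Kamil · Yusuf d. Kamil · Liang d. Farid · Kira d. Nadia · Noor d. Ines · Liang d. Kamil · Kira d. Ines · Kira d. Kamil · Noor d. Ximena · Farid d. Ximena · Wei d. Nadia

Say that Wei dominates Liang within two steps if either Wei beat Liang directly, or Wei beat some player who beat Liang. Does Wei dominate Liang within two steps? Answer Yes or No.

No

Wei did not beat Liang directly.
Wei beat Ximena, Farid, Nadia, Kira, Kamil, Noor, Ines, but each of them lost to Liang. No two-step path.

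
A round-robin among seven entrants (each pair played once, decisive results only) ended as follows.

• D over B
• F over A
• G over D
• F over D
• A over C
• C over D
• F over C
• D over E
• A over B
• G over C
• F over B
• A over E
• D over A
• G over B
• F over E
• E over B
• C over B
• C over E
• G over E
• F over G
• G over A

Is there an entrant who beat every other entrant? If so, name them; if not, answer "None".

F

F has 6 wins out of 6 opponents — a perfect record.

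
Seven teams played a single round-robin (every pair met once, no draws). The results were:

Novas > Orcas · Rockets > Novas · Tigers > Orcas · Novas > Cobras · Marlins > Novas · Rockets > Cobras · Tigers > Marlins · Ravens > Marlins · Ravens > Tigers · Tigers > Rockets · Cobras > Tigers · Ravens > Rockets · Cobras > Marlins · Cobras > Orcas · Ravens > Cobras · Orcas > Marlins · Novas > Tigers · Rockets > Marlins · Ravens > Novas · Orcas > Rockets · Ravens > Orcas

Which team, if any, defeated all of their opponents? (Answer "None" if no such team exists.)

Ravens

Ravens has 6 wins out of 6 opponents — a perfect record.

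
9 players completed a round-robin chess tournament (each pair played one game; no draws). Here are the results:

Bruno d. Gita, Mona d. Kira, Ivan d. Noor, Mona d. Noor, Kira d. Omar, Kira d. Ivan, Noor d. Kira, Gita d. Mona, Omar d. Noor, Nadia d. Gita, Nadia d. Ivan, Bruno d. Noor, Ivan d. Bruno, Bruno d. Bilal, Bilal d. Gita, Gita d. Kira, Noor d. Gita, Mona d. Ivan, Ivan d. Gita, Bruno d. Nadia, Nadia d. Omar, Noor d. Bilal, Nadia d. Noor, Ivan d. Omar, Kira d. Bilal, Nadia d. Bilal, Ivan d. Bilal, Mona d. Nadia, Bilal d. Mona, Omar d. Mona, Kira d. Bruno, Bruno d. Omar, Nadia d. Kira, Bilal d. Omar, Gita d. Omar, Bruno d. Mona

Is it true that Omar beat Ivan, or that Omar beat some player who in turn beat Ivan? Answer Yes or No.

Omar did not beat Ivan directly.
Omar beat Mona, Noor. Of those, Mona beat Ivan.

Yes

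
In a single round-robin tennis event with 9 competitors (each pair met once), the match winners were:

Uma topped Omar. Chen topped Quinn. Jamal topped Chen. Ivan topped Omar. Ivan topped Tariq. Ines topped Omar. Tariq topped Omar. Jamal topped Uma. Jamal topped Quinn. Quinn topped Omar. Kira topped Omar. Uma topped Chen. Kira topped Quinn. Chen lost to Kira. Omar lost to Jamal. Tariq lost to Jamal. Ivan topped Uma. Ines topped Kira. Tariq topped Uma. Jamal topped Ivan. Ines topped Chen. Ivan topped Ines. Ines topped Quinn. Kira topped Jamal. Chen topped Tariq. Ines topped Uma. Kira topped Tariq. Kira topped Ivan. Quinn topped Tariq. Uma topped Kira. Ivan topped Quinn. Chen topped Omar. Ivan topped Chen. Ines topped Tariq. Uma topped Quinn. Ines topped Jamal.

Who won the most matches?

Ines

Win totals: Omar 0, Jamal 6, Tariq 2, Chen 3, Uma 4, Quinn 2, Ivan 6, Kira 6, Ines 7.
Ines leads with 7 wins (next highest: 6).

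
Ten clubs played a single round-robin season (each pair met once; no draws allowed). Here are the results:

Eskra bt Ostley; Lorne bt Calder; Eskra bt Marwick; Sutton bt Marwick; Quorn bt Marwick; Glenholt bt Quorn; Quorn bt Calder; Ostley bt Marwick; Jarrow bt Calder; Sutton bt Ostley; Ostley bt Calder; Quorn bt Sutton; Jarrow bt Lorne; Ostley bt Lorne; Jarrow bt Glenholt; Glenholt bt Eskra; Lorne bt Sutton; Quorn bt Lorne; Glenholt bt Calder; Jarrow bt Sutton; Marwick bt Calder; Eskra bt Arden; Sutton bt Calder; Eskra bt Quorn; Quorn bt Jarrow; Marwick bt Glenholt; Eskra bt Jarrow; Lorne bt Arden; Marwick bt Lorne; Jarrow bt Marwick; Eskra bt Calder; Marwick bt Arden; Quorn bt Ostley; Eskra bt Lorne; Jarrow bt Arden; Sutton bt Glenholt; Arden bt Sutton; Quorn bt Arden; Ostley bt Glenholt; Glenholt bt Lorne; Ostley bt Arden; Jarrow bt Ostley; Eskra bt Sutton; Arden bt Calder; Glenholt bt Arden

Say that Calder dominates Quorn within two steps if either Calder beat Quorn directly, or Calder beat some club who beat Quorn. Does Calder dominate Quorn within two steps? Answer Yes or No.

No

Calder did not beat Quorn directly.
Calder beat no one, so there is no intermediate club.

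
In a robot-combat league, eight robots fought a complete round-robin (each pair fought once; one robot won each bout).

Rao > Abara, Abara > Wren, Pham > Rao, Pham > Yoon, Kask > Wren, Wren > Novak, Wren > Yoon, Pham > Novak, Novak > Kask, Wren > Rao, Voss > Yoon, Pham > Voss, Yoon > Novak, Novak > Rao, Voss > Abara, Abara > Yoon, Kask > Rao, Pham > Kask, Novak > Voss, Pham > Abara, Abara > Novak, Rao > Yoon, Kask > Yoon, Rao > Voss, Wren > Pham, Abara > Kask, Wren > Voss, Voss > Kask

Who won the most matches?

Win totals: Rao 3, Pham 6, Novak 3, Kask 3, Wren 5, Abara 4, Yoon 1, Voss 3.
Pham leads with 6 wins (next highest: 5).

Pham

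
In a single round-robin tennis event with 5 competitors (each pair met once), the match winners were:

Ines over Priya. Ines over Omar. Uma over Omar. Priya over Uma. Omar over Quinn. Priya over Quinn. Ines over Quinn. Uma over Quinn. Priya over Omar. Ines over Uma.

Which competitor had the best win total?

Win totals: Omar 1, Uma 2, Priya 3, Quinn 0, Ines 4.
Ines leads with 4 wins (next highest: 3).

Ines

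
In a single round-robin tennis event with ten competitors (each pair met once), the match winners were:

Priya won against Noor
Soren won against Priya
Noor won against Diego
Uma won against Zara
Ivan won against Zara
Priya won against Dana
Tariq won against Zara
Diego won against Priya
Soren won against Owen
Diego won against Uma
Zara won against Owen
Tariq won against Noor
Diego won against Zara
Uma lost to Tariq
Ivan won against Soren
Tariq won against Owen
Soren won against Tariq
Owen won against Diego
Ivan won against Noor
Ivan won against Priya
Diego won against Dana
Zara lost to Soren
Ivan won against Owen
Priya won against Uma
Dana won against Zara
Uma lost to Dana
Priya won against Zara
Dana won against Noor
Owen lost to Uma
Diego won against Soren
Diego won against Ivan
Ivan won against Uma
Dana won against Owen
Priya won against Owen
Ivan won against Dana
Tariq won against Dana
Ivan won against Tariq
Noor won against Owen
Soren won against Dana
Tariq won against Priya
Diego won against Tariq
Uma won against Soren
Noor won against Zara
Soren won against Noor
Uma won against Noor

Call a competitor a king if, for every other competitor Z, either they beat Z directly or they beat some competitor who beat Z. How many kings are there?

Diego reaches everyone (king).
Tariq cannot reach Ivan in two steps.
Ivan reaches everyone (king).
Owen cannot reach Noor in two steps.
Noor reaches everyone (king).
Uma cannot reach Ivan in two steps.
Priya cannot reach Tariq, Ivan in two steps.
Zara cannot reach Tariq, Ivan, Noor, Uma, Priya, Soren, Dana in two steps.
Soren cannot reach Ivan in two steps.
Dana cannot reach Tariq, Ivan, Priya in two steps.
Kings: Diego, Ivan, Noor — 3.

3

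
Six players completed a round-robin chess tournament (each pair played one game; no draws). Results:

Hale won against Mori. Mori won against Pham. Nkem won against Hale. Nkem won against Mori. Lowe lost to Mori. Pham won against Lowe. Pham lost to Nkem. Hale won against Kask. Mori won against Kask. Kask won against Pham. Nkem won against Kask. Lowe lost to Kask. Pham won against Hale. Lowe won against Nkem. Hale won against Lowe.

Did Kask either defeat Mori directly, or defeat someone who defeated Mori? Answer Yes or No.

No

Kask did not beat Mori directly.
Kask beat Pham, Lowe, but each of them lost to Mori. No two-step path.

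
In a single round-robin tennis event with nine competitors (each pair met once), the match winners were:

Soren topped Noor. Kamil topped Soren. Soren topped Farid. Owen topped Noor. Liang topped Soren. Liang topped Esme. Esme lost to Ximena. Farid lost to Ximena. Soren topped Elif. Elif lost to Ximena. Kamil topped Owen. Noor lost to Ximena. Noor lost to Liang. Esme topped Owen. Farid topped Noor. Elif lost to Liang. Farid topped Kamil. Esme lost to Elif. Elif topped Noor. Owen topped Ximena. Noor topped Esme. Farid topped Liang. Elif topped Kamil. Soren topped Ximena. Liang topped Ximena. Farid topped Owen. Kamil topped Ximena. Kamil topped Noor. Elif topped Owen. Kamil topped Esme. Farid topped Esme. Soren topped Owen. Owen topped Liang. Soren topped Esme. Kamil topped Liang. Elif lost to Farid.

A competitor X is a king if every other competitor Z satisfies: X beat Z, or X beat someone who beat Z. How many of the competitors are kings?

Esme cannot reach Soren, Farid, Kamil, Elif in two steps.
Soren reaches everyone (king).
Liang reaches everyone (king).
Noor cannot reach Soren, Liang, Farid, Kamil, Ximena, Elif in two steps.
Farid reaches everyone (king).
Owen cannot reach Kamil in two steps.
Kamil reaches everyone (king).
Ximena cannot reach Soren in two steps.
Elif cannot reach Farid in two steps.
Kings: Soren, Liang, Farid, Kamil — 4.

4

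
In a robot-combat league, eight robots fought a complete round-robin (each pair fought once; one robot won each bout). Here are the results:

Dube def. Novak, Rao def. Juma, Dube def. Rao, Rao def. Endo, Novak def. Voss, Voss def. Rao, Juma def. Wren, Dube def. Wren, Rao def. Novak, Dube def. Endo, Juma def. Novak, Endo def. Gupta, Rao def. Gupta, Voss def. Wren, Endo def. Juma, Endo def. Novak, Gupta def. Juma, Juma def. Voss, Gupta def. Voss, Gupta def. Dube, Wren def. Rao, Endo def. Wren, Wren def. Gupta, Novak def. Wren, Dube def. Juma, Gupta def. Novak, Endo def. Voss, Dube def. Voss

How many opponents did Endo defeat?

Endo's results: beat Novak, Voss, Juma, Wren, Gupta; lost to Rao, Dube.
That is 5 wins.

5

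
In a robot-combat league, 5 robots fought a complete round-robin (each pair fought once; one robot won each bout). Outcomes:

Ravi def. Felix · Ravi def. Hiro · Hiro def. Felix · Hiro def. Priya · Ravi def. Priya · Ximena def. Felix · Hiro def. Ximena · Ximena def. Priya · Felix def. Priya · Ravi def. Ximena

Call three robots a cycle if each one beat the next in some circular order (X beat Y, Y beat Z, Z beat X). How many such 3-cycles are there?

0

Of the C(5,3) = 10 triples, the cyclic ones are: none.
That is 0.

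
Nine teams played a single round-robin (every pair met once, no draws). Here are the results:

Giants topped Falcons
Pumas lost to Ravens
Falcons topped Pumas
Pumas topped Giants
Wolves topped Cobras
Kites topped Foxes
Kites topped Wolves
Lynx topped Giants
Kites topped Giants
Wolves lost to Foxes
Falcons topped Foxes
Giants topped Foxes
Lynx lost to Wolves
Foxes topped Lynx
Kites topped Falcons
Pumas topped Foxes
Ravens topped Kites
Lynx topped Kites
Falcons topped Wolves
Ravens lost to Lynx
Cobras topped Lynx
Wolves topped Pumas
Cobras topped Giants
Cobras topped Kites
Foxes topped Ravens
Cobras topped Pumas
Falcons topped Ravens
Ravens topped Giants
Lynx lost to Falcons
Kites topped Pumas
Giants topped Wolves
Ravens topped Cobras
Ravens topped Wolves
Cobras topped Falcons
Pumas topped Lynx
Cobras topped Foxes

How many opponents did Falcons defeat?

Falcons' results: beat Ravens, Pumas, Lynx, Wolves, Foxes; lost to Cobras, Giants, Kites.
That is 5 wins.

5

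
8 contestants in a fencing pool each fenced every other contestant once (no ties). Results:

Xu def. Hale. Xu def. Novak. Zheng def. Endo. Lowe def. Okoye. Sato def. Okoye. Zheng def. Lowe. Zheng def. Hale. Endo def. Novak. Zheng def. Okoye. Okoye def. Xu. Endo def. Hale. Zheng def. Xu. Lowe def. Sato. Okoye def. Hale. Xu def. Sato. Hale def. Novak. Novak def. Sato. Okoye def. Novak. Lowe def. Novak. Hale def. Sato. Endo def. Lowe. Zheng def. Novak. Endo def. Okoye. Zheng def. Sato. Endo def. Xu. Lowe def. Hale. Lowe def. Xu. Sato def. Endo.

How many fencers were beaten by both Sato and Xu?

0

Sato beat: Okoye, Endo.
Xu beat: Novak, Hale, Sato.
No one was beaten by both.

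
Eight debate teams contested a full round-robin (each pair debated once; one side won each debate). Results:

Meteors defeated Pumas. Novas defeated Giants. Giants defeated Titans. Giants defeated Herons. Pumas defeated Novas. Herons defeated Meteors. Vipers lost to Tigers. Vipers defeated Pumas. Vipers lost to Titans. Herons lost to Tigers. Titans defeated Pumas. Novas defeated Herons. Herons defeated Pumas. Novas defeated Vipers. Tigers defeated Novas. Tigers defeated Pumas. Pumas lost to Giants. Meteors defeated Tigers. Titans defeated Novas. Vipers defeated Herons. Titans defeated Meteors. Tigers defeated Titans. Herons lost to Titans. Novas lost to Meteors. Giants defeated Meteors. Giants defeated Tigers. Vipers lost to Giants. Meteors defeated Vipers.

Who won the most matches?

Win totals: Meteors 4, Titans 5, Herons 2, Novas 3, Giants 6, Vipers 2, Pumas 1, Tigers 5.
Giants leads with 6 wins (next highest: 5).

Giants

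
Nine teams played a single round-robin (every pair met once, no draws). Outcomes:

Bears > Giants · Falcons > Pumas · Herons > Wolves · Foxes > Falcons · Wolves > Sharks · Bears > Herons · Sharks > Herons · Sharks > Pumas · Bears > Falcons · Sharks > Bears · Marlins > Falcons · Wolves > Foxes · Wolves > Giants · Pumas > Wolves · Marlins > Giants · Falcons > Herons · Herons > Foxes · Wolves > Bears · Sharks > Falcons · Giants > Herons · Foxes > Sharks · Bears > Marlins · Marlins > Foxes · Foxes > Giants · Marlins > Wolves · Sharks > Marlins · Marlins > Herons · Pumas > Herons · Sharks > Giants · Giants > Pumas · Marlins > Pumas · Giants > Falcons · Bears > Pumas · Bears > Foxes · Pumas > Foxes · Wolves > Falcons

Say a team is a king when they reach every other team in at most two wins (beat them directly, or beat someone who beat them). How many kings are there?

Marlins reaches everyone (king).
Pumas cannot reach Marlins in two steps.
Foxes cannot reach Wolves in two steps.
Giants cannot reach Marlins, Sharks, Bears in two steps.
Sharks reaches everyone (king).
Wolves reaches everyone (king).
Falcons cannot reach Marlins, Giants, Sharks, Bears in two steps.
Herons cannot reach Marlins, Pumas in two steps.
Bears reaches everyone (king).
Kings: Marlins, Sharks, Wolves, Bears — 4.

4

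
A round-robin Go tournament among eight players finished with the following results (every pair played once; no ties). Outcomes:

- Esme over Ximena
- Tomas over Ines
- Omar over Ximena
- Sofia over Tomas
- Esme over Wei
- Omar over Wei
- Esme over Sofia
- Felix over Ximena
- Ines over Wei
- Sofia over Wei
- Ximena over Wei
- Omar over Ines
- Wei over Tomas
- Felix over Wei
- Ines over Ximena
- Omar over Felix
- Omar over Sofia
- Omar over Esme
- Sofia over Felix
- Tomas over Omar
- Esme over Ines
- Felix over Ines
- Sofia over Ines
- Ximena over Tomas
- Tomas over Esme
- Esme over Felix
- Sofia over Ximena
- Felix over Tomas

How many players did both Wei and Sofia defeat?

1

Wei beat: Tomas.
Sofia beat: Ines, Ximena, Tomas, Felix, Wei.
Both beat: Tomas — 1.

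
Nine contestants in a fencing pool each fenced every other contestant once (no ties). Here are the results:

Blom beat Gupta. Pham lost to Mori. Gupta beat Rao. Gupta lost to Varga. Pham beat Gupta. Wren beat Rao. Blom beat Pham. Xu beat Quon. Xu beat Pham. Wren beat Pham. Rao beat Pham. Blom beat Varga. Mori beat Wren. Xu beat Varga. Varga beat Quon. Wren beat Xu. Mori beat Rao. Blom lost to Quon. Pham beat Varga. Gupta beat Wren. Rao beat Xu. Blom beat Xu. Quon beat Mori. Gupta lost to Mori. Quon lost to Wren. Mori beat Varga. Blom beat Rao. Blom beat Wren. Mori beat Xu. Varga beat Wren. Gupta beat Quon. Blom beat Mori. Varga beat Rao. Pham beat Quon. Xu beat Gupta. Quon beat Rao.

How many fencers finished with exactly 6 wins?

1

Win totals: Wren 4, Xu 4, Rao 2, Mori 6, Blom 7, Varga 4, Pham 3, Quon 3, Gupta 3.
Exactly 6: Mori — 1 fencer.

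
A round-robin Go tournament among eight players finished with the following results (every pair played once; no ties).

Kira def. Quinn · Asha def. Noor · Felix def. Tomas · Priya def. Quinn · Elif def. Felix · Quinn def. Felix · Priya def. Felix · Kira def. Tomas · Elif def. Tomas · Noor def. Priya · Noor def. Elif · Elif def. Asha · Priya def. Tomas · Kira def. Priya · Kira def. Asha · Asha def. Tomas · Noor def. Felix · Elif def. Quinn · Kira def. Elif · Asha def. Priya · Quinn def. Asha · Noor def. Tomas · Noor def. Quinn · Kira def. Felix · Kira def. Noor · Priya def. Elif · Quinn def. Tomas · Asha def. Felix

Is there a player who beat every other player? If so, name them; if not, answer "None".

Kira has 7 wins out of 7 opponents — a perfect record.

Kira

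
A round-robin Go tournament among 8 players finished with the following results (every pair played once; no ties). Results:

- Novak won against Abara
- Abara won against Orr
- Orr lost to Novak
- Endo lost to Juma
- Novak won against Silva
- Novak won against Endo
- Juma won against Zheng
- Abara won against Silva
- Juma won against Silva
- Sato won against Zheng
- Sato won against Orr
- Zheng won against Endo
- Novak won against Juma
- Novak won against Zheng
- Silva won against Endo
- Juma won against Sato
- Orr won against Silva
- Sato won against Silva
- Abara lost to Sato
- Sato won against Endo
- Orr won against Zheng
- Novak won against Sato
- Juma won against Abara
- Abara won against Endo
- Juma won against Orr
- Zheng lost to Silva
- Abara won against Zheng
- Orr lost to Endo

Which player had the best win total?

Win totals: Juma 6, Sato 5, Orr 2, Abara 4, Zheng 1, Endo 1, Novak 7, Silva 2.
Novak leads with 7 wins (next highest: 6).

Novak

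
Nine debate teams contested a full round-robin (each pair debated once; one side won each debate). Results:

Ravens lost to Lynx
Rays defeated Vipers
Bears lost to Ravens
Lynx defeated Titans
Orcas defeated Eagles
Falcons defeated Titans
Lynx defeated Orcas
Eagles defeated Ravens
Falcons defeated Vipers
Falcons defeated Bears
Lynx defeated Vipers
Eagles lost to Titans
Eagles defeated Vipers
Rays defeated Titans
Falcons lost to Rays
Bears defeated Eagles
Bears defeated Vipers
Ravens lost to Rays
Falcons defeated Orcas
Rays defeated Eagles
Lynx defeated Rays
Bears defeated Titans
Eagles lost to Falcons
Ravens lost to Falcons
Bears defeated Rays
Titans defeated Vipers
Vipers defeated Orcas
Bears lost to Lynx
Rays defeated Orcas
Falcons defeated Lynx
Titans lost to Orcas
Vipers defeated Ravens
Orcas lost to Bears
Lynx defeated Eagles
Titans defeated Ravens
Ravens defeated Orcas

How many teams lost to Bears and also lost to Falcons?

Bears beat: Vipers, Orcas, Titans, Rays, Eagles.
Falcons beat: Ravens, Lynx, Vipers, Orcas, Titans, Eagles, Bears.
Both beat: Vipers, Orcas, Titans, Eagles — 4.

4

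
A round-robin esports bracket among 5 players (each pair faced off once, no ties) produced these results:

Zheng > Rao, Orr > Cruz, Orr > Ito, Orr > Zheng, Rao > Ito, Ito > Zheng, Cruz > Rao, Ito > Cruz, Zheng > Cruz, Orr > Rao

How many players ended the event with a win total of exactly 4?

Win totals: Cruz 1, Orr 4, Ito 2, Zheng 2, Rao 1.
Exactly 4: Orr — 1 player.

1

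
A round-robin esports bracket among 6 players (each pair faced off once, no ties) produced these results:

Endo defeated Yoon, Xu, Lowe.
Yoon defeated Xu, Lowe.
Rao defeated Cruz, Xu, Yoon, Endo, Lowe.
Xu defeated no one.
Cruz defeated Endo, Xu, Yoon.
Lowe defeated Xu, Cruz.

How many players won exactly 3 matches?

Win totals: Endo 3, Xu 0, Lowe 2, Cruz 3, Rao 5, Yoon 2.
Exactly 3: Endo, Cruz — 2 players.

2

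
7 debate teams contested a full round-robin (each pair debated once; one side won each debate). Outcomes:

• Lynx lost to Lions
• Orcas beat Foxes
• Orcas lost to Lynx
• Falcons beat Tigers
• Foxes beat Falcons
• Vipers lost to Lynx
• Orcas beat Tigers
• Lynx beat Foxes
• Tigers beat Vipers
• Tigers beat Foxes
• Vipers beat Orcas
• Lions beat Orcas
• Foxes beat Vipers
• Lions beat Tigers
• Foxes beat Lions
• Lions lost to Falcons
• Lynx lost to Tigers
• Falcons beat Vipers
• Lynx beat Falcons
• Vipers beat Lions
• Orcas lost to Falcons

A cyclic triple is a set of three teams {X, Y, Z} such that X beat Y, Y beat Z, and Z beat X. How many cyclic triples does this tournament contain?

Win totals: Lions 3, Tigers 3, Falcons 4, Foxes 3, Orcas 2, Vipers 2, Lynx 4.
A team with w wins dominates both others in C(w,2) triples; summing gives 3 + 3 + 6 + 3 + 1 + 1 + 6 = 23 transitive triples.
Total triples C(7,3) = 35, so cyclic triples = 35 − 23 = 12.

12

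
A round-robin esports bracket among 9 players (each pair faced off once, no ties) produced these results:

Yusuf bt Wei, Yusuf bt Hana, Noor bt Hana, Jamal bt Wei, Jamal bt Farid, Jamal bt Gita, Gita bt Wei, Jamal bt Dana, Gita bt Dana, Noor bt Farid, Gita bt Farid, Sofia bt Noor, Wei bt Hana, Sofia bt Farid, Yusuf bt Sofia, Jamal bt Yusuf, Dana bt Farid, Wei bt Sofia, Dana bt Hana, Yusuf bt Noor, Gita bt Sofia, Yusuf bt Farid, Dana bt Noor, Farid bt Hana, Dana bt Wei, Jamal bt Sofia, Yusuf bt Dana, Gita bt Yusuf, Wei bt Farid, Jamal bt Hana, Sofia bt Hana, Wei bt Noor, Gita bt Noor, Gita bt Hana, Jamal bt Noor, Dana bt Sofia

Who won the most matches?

Jamal

Win totals: Noor 2, Wei 4, Dana 5, Gita 7, Farid 1, Sofia 3, Jamal 8, Yusuf 6, Hana 0.
Jamal leads with 8 wins (next highest: 7).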